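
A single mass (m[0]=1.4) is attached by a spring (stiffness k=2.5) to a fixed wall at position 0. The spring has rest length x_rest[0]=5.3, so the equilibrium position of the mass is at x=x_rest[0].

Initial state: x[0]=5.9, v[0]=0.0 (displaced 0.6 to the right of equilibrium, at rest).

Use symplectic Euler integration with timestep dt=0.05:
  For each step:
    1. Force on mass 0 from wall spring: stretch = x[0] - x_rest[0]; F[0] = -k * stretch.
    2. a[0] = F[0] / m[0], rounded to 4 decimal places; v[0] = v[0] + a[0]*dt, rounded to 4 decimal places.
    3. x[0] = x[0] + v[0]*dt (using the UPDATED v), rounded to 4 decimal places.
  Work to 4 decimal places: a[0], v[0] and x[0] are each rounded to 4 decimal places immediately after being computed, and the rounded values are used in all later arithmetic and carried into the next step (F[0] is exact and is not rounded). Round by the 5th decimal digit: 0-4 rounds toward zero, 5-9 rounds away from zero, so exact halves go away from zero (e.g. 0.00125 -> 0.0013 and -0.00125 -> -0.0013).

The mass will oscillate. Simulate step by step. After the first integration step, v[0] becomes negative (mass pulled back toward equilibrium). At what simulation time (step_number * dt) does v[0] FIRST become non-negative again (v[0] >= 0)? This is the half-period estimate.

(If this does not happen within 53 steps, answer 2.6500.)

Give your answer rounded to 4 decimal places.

Step 0: x=[5.9000] v=[0.0000]
Step 1: x=[5.8973] v=[-0.0536]
Step 2: x=[5.8920] v=[-0.1069]
Step 3: x=[5.8840] v=[-0.1598]
Step 4: x=[5.8734] v=[-0.2119]
Step 5: x=[5.8602] v=[-0.2631]
Step 6: x=[5.8445] v=[-0.3131]
Step 7: x=[5.8264] v=[-0.3617]
Step 8: x=[5.8060] v=[-0.4087]
Step 9: x=[5.7833] v=[-0.4539]
Step 10: x=[5.7584] v=[-0.4971]
Step 11: x=[5.7315] v=[-0.5380]
Step 12: x=[5.7027] v=[-0.5765]
Step 13: x=[5.6721] v=[-0.6125]
Step 14: x=[5.6398] v=[-0.6457]
Step 15: x=[5.6060] v=[-0.6760]
Step 16: x=[5.5708] v=[-0.7033]
Step 17: x=[5.5344] v=[-0.7275]
Step 18: x=[5.4970] v=[-0.7484]
Step 19: x=[5.4587] v=[-0.7660]
Step 20: x=[5.4197] v=[-0.7802]
Step 21: x=[5.3802] v=[-0.7909]
Step 22: x=[5.3403] v=[-0.7981]
Step 23: x=[5.3002] v=[-0.8017]
Step 24: x=[5.2601] v=[-0.8017]
Step 25: x=[5.2202] v=[-0.7981]
Step 26: x=[5.1807] v=[-0.7910]
Step 27: x=[5.1417] v=[-0.7804]
Step 28: x=[5.1034] v=[-0.7663]
Step 29: x=[5.0660] v=[-0.7487]
Step 30: x=[5.0296] v=[-0.7278]
Step 31: x=[4.9944] v=[-0.7037]
Step 32: x=[4.9606] v=[-0.6764]
Step 33: x=[4.9283] v=[-0.6461]
Step 34: x=[4.8977] v=[-0.6129]
Step 35: x=[4.8689] v=[-0.5770]
Step 36: x=[4.8420] v=[-0.5385]
Step 37: x=[4.8171] v=[-0.4976]
Step 38: x=[4.7944] v=[-0.4545]
Step 39: x=[4.7739] v=[-0.4094]
Step 40: x=[4.7558] v=[-0.3624]
Step 41: x=[4.7401] v=[-0.3138]
Step 42: x=[4.7269] v=[-0.2638]
Step 43: x=[4.7163] v=[-0.2126]
Step 44: x=[4.7083] v=[-0.1605]
Step 45: x=[4.7029] v=[-0.1077]
Step 46: x=[4.7002] v=[-0.0544]
Step 47: x=[4.7002] v=[-0.0008]
Step 48: x=[4.7028] v=[0.0528]
First v>=0 after going negative at step 48, time=2.4000

Answer: 2.4000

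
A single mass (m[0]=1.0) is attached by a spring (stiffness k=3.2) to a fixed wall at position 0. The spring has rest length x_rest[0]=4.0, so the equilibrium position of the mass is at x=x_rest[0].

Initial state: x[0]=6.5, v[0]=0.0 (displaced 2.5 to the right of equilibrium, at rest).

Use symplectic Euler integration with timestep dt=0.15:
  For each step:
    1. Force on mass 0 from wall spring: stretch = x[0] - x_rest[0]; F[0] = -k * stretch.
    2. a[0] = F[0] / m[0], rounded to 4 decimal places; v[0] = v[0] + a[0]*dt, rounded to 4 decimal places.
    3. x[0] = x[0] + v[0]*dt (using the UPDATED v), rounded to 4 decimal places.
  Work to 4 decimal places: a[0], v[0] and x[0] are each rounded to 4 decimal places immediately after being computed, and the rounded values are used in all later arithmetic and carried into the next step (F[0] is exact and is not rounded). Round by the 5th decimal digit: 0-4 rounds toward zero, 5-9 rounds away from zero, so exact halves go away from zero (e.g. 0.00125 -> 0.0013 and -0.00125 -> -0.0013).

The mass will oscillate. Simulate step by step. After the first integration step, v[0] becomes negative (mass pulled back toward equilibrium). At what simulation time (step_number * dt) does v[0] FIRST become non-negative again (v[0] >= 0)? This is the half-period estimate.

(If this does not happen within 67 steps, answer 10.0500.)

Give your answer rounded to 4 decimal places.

Answer: 1.8000

Derivation:
Step 0: x=[6.5000] v=[0.0000]
Step 1: x=[6.3200] v=[-1.2000]
Step 2: x=[5.9730] v=[-2.3136]
Step 3: x=[5.4839] v=[-3.2606]
Step 4: x=[4.8880] v=[-3.9729]
Step 5: x=[4.2281] v=[-4.3991]
Step 6: x=[3.5518] v=[-4.5086]
Step 7: x=[2.9078] v=[-4.2935]
Step 8: x=[2.3424] v=[-3.7693]
Step 9: x=[1.8963] v=[-2.9737]
Step 10: x=[1.6017] v=[-1.9639]
Step 11: x=[1.4798] v=[-0.8127]
Step 12: x=[1.5394] v=[0.3970]
First v>=0 after going negative at step 12, time=1.8000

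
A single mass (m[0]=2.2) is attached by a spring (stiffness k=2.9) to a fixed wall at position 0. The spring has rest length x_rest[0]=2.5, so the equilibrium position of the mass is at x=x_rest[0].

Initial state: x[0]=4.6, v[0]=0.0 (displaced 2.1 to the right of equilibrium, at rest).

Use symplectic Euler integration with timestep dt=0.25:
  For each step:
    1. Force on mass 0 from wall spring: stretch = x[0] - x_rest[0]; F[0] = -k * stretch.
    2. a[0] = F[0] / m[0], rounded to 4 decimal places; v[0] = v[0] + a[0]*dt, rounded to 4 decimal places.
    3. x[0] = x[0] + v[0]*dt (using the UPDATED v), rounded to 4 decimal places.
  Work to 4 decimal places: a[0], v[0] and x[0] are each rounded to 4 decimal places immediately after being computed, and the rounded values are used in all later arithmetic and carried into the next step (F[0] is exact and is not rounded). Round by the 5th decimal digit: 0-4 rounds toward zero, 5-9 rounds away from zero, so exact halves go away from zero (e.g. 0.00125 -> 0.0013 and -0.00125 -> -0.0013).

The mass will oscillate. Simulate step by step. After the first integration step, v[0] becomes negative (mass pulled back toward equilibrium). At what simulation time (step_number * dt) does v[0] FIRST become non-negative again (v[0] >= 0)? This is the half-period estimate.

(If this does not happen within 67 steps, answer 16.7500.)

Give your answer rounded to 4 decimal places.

Answer: 2.7500

Derivation:
Step 0: x=[4.6000] v=[0.0000]
Step 1: x=[4.4270] v=[-0.6921]
Step 2: x=[4.0952] v=[-1.3271]
Step 3: x=[3.6320] v=[-1.8528]
Step 4: x=[3.0755] v=[-2.2259]
Step 5: x=[2.4716] v=[-2.4156]
Step 6: x=[1.8700] v=[-2.4063]
Step 7: x=[1.3203] v=[-2.1987]
Step 8: x=[0.8678] v=[-1.8099]
Step 9: x=[0.5498] v=[-1.2720]
Step 10: x=[0.3925] v=[-0.6293]
Step 11: x=[0.4088] v=[0.0652]
First v>=0 after going negative at step 11, time=2.7500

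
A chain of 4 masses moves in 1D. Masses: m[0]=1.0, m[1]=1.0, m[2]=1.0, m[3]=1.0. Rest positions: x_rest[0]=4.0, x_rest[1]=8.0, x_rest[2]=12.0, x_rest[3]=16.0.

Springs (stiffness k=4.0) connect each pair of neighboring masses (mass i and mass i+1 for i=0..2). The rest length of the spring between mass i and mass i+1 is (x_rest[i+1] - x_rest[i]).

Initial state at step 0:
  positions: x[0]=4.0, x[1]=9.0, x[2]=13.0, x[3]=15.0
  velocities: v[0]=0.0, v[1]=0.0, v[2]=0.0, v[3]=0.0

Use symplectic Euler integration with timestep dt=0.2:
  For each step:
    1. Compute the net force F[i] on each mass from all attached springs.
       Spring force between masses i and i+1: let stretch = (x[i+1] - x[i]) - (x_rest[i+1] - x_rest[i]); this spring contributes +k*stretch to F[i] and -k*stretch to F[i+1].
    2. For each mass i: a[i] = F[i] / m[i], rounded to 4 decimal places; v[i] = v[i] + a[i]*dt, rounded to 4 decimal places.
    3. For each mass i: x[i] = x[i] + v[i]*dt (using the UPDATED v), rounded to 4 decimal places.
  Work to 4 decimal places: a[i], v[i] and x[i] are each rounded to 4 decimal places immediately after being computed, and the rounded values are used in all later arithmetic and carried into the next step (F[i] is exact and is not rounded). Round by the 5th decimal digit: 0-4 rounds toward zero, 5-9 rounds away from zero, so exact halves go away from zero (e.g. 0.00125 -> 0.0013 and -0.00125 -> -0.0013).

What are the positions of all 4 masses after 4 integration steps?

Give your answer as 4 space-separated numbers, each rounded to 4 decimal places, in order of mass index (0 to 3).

Step 0: x=[4.0000 9.0000 13.0000 15.0000] v=[0.0000 0.0000 0.0000 0.0000]
Step 1: x=[4.1600 8.8400 12.6800 15.3200] v=[0.8000 -0.8000 -1.6000 1.6000]
Step 2: x=[4.4288 8.5456 12.1680 15.8576] v=[1.3440 -1.4720 -2.5600 2.6880]
Step 3: x=[4.7163 8.1721 11.6668 16.4449] v=[1.4374 -1.8675 -2.5062 2.9363]
Step 4: x=[4.9167 7.8048 11.3709 16.9077] v=[1.0020 -1.8364 -1.4795 2.3138]

Answer: 4.9167 7.8048 11.3709 16.9077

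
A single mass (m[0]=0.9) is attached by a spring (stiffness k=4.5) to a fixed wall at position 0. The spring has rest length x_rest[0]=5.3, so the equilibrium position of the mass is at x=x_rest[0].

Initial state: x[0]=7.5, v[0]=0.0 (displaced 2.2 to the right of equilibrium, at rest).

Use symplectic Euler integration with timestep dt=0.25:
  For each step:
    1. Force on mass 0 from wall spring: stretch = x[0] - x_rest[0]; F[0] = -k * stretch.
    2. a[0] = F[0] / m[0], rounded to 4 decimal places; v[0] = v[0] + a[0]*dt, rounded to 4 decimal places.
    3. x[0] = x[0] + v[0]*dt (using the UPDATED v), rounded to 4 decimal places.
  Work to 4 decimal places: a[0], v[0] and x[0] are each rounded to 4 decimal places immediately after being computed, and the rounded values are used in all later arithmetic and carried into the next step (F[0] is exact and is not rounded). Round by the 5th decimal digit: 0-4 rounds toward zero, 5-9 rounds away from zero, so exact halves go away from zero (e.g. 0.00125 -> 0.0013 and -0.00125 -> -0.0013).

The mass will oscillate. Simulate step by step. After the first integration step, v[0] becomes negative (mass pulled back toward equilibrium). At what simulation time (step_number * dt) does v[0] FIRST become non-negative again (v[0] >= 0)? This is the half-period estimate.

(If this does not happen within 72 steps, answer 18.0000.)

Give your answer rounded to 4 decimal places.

Step 0: x=[7.5000] v=[0.0000]
Step 1: x=[6.8125] v=[-2.7500]
Step 2: x=[5.6524] v=[-4.6406]
Step 3: x=[4.3821] v=[-5.0811]
Step 4: x=[3.3987] v=[-3.9337]
Step 5: x=[3.0094] v=[-1.5571]
Step 6: x=[3.3360] v=[1.3062]
First v>=0 after going negative at step 6, time=1.5000

Answer: 1.5000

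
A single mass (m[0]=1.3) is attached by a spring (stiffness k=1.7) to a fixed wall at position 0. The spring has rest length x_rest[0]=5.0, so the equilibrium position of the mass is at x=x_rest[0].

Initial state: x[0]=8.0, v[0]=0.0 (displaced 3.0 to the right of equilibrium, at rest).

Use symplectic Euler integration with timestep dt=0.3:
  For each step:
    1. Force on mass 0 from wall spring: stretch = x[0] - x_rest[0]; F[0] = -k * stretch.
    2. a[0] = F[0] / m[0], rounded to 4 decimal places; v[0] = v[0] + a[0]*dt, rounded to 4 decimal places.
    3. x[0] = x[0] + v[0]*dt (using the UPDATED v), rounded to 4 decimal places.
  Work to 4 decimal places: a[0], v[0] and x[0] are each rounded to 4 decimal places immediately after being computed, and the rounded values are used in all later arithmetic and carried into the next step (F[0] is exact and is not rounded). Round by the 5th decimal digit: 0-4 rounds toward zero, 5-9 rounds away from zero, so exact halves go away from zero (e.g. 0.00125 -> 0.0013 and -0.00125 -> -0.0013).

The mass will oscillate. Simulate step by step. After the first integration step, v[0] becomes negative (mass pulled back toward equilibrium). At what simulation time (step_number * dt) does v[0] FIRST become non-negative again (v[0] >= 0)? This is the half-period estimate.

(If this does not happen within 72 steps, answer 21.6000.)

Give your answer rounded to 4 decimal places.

Answer: 3.0000

Derivation:
Step 0: x=[8.0000] v=[0.0000]
Step 1: x=[7.6469] v=[-1.1769]
Step 2: x=[6.9823] v=[-2.2153]
Step 3: x=[6.0844] v=[-2.9930]
Step 4: x=[5.0589] v=[-3.4184]
Step 5: x=[4.0265] v=[-3.4415]
Step 6: x=[3.1086] v=[-3.0596]
Step 7: x=[2.4133] v=[-2.3176]
Step 8: x=[2.0225] v=[-1.3028]
Step 9: x=[1.9821] v=[-0.1347]
Step 10: x=[2.2969] v=[1.0493]
First v>=0 after going negative at step 10, time=3.0000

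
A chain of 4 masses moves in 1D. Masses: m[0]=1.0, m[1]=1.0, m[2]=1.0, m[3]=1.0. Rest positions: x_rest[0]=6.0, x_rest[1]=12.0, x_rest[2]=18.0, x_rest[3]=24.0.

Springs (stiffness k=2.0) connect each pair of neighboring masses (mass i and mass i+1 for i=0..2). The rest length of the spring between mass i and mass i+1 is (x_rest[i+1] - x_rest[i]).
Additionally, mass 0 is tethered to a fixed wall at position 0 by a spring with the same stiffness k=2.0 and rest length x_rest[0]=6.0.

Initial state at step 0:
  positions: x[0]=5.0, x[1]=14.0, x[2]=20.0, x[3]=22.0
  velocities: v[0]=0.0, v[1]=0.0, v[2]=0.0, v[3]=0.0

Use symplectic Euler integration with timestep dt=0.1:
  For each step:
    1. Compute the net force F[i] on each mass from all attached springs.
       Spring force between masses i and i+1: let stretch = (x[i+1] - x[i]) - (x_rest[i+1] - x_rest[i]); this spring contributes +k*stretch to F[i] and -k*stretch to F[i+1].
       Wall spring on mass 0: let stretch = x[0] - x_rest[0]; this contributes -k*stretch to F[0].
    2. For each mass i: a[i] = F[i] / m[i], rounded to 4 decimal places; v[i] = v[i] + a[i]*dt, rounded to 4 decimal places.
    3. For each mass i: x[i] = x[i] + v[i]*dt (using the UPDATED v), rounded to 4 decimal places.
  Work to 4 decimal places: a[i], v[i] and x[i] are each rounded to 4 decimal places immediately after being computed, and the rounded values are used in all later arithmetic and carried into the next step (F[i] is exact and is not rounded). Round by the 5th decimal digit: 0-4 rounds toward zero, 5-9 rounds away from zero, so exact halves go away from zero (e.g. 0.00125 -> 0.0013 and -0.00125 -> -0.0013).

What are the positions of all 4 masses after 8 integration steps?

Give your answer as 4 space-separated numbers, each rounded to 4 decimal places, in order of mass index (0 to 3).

Answer: 7.0540 12.2950 17.8055 24.2680

Derivation:
Step 0: x=[5.0000 14.0000 20.0000 22.0000] v=[0.0000 0.0000 0.0000 0.0000]
Step 1: x=[5.0800 13.9400 19.9200 22.0800] v=[0.8000 -0.6000 -0.8000 0.8000]
Step 2: x=[5.2356 13.8224 19.7636 22.2368] v=[1.5560 -1.1760 -1.5640 1.5680]
Step 3: x=[5.4582 13.6519 19.5378 22.4641] v=[2.2262 -1.7051 -2.2576 2.2734]
Step 4: x=[5.7355 13.4352 19.2529 22.7529] v=[2.7733 -2.1667 -2.8495 2.8881]
Step 5: x=[6.0521 13.1809 18.9216 23.0917] v=[3.1661 -2.5431 -3.3130 3.3881]
Step 6: x=[6.3902 12.8988 18.5589 23.4671] v=[3.3814 -2.8207 -3.6271 3.7541]
Step 7: x=[6.7307 12.5998 18.1812 23.8644] v=[3.4051 -2.9904 -3.7775 3.9725]
Step 8: x=[7.0540 12.2950 17.8055 24.2680] v=[3.2328 -3.0479 -3.7571 4.0359]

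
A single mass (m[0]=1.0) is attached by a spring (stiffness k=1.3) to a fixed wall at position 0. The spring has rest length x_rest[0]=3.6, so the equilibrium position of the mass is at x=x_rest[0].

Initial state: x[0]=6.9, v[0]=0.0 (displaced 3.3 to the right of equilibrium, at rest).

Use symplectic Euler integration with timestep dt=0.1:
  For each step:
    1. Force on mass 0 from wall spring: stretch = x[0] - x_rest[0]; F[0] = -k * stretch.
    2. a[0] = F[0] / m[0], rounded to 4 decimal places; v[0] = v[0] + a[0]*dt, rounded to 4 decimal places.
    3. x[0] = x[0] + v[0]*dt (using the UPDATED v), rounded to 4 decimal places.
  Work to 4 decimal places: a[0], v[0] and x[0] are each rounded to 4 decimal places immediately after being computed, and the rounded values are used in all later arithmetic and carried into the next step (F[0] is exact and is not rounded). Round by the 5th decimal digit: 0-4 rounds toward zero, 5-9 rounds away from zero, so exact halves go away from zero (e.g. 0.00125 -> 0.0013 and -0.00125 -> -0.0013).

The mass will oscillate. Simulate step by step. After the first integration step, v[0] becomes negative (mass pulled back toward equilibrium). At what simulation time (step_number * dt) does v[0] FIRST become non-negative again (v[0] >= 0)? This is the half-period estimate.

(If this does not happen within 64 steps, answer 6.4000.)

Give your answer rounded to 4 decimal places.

Step 0: x=[6.9000] v=[0.0000]
Step 1: x=[6.8571] v=[-0.4290]
Step 2: x=[6.7719] v=[-0.8524]
Step 3: x=[6.6454] v=[-1.2648]
Step 4: x=[6.4793] v=[-1.6607]
Step 5: x=[6.2758] v=[-2.0350]
Step 6: x=[6.0375] v=[-2.3829]
Step 7: x=[5.7675] v=[-2.6998]
Step 8: x=[5.4693] v=[-2.9816]
Step 9: x=[5.1468] v=[-3.2246]
Step 10: x=[4.8042] v=[-3.4257]
Step 11: x=[4.4460] v=[-3.5823]
Step 12: x=[4.0768] v=[-3.6923]
Step 13: x=[3.7014] v=[-3.7543]
Step 14: x=[3.3247] v=[-3.7675]
Step 15: x=[2.9515] v=[-3.7317]
Step 16: x=[2.5868] v=[-3.6474]
Step 17: x=[2.2352] v=[-3.5157]
Step 18: x=[1.9014] v=[-3.3383]
Step 19: x=[1.5897] v=[-3.1175]
Step 20: x=[1.3041] v=[-2.8562]
Step 21: x=[1.0483] v=[-2.5577]
Step 22: x=[0.8257] v=[-2.2260]
Step 23: x=[0.6392] v=[-1.8653]
Step 24: x=[0.4912] v=[-1.4804]
Step 25: x=[0.3836] v=[-1.0763]
Step 26: x=[0.3178] v=[-0.6582]
Step 27: x=[0.2947] v=[-0.2315]
Step 28: x=[0.3145] v=[0.1982]
First v>=0 after going negative at step 28, time=2.8000

Answer: 2.8000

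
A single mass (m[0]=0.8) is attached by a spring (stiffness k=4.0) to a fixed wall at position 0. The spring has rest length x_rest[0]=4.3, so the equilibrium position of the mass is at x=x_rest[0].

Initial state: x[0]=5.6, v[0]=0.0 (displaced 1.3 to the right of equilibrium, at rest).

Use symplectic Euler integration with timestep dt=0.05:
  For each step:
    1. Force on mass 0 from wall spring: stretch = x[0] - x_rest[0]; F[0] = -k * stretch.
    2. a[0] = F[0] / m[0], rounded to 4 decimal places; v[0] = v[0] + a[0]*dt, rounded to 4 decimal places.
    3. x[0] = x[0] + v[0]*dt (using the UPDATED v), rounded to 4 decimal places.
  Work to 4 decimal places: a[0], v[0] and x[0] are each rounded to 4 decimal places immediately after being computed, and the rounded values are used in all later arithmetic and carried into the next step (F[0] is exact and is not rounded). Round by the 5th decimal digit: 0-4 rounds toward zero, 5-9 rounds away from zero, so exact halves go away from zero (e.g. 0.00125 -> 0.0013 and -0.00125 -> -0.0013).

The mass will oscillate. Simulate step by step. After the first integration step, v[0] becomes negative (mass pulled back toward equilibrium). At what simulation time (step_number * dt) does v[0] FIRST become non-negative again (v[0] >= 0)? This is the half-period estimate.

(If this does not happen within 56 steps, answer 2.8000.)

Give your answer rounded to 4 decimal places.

Step 0: x=[5.6000] v=[0.0000]
Step 1: x=[5.5838] v=[-0.3250]
Step 2: x=[5.5515] v=[-0.6460]
Step 3: x=[5.5036] v=[-0.9589]
Step 4: x=[5.4406] v=[-1.2598]
Step 5: x=[5.3634] v=[-1.5450]
Step 6: x=[5.2729] v=[-1.8109]
Step 7: x=[5.1702] v=[-2.0541]
Step 8: x=[5.0566] v=[-2.2717]
Step 9: x=[4.9336] v=[-2.4609]
Step 10: x=[4.8026] v=[-2.6193]
Step 11: x=[4.6654] v=[-2.7450]
Step 12: x=[4.5236] v=[-2.8364]
Step 13: x=[4.3790] v=[-2.8923]
Step 14: x=[4.2334] v=[-2.9121]
Step 15: x=[4.0886] v=[-2.8955]
Step 16: x=[3.9465] v=[-2.8427]
Step 17: x=[3.8088] v=[-2.7543]
Step 18: x=[3.6772] v=[-2.6315]
Step 19: x=[3.5534] v=[-2.4758]
Step 20: x=[3.4389] v=[-2.2892]
Step 21: x=[3.3352] v=[-2.0739]
Step 22: x=[3.2436] v=[-1.8327]
Step 23: x=[3.1652] v=[-1.5686]
Step 24: x=[3.1010] v=[-1.2849]
Step 25: x=[3.0517] v=[-0.9852]
Step 26: x=[3.0180] v=[-0.6731]
Step 27: x=[3.0004] v=[-0.3526]
Step 28: x=[2.9990] v=[-0.0277]
Step 29: x=[3.0139] v=[0.2976]
First v>=0 after going negative at step 29, time=1.4500

Answer: 1.4500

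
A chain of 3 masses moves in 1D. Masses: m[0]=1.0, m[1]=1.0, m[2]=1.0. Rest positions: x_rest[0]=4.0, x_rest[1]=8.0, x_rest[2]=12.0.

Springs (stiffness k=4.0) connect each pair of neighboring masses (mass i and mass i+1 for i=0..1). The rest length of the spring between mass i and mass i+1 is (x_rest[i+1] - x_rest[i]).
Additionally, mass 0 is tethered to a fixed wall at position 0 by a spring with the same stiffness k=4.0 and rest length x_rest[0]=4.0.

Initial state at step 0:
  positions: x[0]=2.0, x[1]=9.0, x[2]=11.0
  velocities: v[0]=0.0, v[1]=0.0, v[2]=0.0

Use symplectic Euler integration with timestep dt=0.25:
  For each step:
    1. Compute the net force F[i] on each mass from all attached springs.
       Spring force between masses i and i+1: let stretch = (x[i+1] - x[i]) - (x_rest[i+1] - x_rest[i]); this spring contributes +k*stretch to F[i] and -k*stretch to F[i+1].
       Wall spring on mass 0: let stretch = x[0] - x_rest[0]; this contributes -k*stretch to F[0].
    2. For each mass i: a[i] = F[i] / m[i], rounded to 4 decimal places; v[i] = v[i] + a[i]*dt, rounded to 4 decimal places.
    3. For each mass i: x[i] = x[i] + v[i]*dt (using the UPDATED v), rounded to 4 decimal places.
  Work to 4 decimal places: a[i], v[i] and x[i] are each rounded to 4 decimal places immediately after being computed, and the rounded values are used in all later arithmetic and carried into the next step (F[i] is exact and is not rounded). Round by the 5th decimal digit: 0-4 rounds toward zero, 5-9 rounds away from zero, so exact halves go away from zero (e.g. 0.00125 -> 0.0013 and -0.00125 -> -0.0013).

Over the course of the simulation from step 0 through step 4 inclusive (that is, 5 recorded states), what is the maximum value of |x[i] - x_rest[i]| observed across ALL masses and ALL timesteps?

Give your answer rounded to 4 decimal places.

Answer: 2.0625

Derivation:
Step 0: x=[2.0000 9.0000 11.0000] v=[0.0000 0.0000 0.0000]
Step 1: x=[3.2500 7.7500 11.5000] v=[5.0000 -5.0000 2.0000]
Step 2: x=[4.8125 6.3125 12.0625] v=[6.2500 -5.7500 2.2500]
Step 3: x=[5.5469 5.9375 12.1875] v=[2.9375 -1.5000 0.5000]
Step 4: x=[4.9922 7.0274 11.7500] v=[-2.2188 4.3594 -1.7500]
Max displacement = 2.0625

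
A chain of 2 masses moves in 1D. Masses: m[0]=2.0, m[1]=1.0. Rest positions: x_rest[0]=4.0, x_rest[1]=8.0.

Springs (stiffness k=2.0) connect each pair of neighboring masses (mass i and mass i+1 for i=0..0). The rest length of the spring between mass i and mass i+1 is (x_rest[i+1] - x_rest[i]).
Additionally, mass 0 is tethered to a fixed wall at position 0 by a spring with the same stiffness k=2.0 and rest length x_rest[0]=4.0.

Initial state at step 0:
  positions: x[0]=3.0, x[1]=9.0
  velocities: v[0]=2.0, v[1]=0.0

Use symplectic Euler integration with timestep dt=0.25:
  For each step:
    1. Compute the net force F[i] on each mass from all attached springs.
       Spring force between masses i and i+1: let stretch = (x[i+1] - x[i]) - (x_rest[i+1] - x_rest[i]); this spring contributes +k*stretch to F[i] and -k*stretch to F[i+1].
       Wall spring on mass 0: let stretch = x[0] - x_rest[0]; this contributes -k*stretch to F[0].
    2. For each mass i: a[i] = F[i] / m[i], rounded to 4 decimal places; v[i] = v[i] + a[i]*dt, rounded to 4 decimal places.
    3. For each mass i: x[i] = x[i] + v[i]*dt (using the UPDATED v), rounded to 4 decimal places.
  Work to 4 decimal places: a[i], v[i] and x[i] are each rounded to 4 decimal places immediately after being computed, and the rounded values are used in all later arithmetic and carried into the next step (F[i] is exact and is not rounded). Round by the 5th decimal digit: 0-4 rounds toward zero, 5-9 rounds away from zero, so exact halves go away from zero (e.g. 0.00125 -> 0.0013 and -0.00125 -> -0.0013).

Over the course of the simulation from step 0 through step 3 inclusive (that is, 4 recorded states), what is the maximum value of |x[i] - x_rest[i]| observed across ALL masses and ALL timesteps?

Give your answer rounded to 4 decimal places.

Answer: 1.1998

Derivation:
Step 0: x=[3.0000 9.0000] v=[2.0000 0.0000]
Step 1: x=[3.6875 8.7500] v=[2.7500 -1.0000]
Step 2: x=[4.4610 8.3672] v=[3.0938 -1.5313]
Step 3: x=[5.1998 7.9961] v=[2.9551 -1.4844]
Max displacement = 1.1998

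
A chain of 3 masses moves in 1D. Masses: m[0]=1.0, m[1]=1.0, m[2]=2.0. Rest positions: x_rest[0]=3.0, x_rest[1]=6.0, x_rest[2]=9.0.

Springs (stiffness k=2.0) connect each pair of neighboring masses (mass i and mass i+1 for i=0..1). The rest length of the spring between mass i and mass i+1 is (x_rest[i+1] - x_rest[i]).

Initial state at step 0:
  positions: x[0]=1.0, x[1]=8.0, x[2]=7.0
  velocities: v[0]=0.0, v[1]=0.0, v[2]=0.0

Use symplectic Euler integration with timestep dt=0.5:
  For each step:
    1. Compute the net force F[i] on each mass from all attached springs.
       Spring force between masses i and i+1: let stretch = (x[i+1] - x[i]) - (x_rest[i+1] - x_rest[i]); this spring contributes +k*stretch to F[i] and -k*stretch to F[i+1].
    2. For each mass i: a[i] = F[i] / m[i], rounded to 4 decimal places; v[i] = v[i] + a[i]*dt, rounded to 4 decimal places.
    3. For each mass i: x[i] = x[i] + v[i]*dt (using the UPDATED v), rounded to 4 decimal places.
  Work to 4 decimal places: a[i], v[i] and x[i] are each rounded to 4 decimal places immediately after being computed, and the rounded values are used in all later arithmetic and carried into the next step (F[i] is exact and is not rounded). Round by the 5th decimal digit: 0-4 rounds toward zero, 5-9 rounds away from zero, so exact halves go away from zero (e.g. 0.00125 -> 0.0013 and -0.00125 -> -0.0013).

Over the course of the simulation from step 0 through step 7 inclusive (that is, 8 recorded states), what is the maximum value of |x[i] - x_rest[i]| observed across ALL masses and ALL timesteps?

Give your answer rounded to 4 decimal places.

Step 0: x=[1.0000 8.0000 7.0000] v=[0.0000 0.0000 0.0000]
Step 1: x=[3.0000 4.0000 8.0000] v=[4.0000 -8.0000 2.0000]
Step 2: x=[4.0000 1.5000 8.7500] v=[2.0000 -5.0000 1.5000]
Step 3: x=[2.2500 3.8750 8.4375] v=[-3.5000 4.7500 -0.6250]
Step 4: x=[-0.1875 7.7188 7.7344] v=[-4.8750 7.6875 -1.4063]
Step 5: x=[-0.1719 7.6172 7.7774] v=[0.0313 -0.2032 0.0859]
Step 6: x=[2.2383 3.7012 8.5303] v=[4.8204 -7.8321 1.5058]
Step 7: x=[3.8800 1.4683 8.8260] v=[3.2833 -4.4659 0.5913]
Max displacement = 4.5317

Answer: 4.5317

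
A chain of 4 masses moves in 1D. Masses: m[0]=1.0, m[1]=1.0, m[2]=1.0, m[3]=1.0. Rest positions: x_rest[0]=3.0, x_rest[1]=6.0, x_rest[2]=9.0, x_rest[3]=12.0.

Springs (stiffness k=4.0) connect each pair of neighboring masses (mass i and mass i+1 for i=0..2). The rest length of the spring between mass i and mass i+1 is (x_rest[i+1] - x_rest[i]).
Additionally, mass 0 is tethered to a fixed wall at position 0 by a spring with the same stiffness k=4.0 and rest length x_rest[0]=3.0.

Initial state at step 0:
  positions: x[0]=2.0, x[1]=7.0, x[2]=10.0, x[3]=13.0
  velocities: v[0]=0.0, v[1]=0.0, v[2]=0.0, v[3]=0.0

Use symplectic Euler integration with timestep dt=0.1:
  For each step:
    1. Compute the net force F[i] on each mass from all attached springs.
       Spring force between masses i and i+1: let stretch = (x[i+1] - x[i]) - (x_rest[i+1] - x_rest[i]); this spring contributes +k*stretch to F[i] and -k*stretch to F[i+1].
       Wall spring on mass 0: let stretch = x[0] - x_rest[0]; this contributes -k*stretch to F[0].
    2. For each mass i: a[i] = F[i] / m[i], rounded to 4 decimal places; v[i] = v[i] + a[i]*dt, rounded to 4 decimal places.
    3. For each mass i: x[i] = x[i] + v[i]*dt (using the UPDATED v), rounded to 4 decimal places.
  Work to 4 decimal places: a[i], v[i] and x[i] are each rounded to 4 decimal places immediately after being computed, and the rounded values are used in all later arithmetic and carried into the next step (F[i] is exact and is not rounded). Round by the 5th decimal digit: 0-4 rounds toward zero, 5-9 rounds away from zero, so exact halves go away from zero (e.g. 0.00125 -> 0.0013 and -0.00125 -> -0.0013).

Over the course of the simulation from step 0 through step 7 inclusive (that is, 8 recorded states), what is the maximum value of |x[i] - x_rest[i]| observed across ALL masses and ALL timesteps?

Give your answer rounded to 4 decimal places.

Answer: 1.0283

Derivation:
Step 0: x=[2.0000 7.0000 10.0000 13.0000] v=[0.0000 0.0000 0.0000 0.0000]
Step 1: x=[2.1200 6.9200 10.0000 13.0000] v=[1.2000 -0.8000 0.0000 0.0000]
Step 2: x=[2.3472 6.7712 9.9968 13.0000] v=[2.2720 -1.4880 -0.0320 0.0000]
Step 3: x=[2.6575 6.5745 9.9847 12.9999] v=[3.1027 -1.9674 -0.1210 -0.0013]
Step 4: x=[3.0182 6.3575 9.9568 12.9992] v=[3.6065 -2.1701 -0.2790 -0.0074]
Step 5: x=[3.3917 6.1509 9.9066 12.9968] v=[3.7349 -2.0661 -0.5018 -0.0244]
Step 6: x=[3.7399 5.9842 9.8298 12.9908] v=[3.4819 -1.6675 -0.7680 -0.0605]
Step 7: x=[4.0283 5.8815 9.7256 12.9783] v=[2.8837 -1.0270 -1.0418 -0.1249]
Max displacement = 1.0283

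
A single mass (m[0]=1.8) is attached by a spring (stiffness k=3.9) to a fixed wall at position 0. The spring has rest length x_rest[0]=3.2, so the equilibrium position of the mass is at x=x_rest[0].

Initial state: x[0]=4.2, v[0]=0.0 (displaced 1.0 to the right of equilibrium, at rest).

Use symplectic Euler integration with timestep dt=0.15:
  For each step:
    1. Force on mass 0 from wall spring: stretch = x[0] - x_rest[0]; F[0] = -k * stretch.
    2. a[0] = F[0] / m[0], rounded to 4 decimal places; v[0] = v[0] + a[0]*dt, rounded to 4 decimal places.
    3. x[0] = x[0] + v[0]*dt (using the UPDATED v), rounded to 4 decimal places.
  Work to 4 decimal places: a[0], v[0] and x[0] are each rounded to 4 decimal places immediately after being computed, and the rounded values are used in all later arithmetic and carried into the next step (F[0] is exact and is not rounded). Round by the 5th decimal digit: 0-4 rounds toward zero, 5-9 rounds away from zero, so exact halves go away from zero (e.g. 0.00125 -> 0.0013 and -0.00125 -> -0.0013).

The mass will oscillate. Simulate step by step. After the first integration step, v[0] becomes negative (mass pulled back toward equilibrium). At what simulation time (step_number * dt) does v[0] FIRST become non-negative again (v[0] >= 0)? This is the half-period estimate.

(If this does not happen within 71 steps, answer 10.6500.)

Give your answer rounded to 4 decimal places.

Step 0: x=[4.2000] v=[0.0000]
Step 1: x=[4.1513] v=[-0.3250]
Step 2: x=[4.0562] v=[-0.6342]
Step 3: x=[3.9193] v=[-0.9125]
Step 4: x=[3.7474] v=[-1.1463]
Step 5: x=[3.5488] v=[-1.3242]
Step 6: x=[3.3332] v=[-1.4376]
Step 7: x=[3.1111] v=[-1.4809]
Step 8: x=[2.8933] v=[-1.4520]
Step 9: x=[2.6905] v=[-1.3523]
Step 10: x=[2.5125] v=[-1.1867]
Step 11: x=[2.3680] v=[-0.9633]
Step 12: x=[2.2641] v=[-0.6929]
Step 13: x=[2.2058] v=[-0.3887]
Step 14: x=[2.1960] v=[-0.0656]
Step 15: x=[2.2351] v=[0.2607]
First v>=0 after going negative at step 15, time=2.2500

Answer: 2.2500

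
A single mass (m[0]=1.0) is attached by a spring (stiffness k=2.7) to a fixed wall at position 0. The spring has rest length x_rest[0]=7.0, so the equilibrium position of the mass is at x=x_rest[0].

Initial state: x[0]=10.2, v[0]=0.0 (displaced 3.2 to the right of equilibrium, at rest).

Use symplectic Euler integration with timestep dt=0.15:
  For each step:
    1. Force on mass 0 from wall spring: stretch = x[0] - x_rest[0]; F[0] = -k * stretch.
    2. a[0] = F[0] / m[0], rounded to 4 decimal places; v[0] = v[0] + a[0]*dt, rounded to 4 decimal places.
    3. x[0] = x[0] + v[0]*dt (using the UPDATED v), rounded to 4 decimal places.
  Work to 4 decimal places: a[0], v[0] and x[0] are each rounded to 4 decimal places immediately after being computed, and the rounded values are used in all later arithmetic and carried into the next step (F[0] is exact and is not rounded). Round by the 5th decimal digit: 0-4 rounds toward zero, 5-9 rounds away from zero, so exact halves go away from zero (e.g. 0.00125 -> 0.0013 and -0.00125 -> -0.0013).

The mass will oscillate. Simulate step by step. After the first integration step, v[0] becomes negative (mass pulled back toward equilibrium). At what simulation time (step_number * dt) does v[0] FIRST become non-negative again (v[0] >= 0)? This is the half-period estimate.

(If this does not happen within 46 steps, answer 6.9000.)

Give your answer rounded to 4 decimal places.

Answer: 1.9500

Derivation:
Step 0: x=[10.2000] v=[0.0000]
Step 1: x=[10.0056] v=[-1.2960]
Step 2: x=[9.6286] v=[-2.5133]
Step 3: x=[9.0919] v=[-3.5779]
Step 4: x=[8.4281] v=[-4.4251]
Step 5: x=[7.6776] v=[-5.0035]
Step 6: x=[6.8859] v=[-5.2779]
Step 7: x=[6.1011] v=[-5.2317]
Step 8: x=[5.3709] v=[-4.8677]
Step 9: x=[4.7397] v=[-4.2079]
Step 10: x=[4.2458] v=[-3.2925]
Step 11: x=[3.9192] v=[-2.1771]
Step 12: x=[3.7798] v=[-0.9294]
Step 13: x=[3.8360] v=[0.3748]
First v>=0 after going negative at step 13, time=1.9500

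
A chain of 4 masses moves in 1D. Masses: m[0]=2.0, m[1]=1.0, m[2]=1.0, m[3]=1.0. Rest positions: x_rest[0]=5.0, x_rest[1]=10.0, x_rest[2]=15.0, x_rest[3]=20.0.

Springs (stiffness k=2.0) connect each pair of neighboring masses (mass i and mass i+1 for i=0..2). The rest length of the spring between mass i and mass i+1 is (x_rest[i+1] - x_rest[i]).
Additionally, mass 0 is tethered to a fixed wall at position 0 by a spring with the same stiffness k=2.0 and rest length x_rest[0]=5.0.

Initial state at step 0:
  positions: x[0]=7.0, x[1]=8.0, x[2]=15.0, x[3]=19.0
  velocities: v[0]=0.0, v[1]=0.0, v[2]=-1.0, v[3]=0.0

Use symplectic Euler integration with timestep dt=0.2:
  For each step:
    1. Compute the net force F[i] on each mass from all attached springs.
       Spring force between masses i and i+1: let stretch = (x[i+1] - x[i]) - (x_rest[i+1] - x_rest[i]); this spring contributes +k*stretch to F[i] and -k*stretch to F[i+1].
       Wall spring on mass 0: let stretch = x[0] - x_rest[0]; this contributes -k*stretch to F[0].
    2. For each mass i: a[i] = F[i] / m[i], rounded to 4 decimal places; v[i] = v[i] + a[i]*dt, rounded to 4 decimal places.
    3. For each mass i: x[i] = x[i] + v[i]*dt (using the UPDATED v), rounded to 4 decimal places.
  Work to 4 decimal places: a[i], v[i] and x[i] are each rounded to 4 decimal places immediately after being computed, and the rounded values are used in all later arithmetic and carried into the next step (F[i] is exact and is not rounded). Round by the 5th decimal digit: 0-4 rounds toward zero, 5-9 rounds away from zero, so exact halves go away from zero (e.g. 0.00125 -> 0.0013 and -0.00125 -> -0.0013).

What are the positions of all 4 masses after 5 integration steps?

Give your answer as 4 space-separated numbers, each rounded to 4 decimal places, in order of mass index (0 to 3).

Answer: 4.5327 11.6706 13.1777 19.2779

Derivation:
Step 0: x=[7.0000 8.0000 15.0000 19.0000] v=[0.0000 0.0000 -1.0000 0.0000]
Step 1: x=[6.7600 8.4800 14.5600 19.0800] v=[-1.2000 2.4000 -2.2000 0.4000]
Step 2: x=[6.3184 9.3088 13.9952 19.1984] v=[-2.2080 4.1440 -2.8240 0.5920]
Step 3: x=[5.7437 10.2733 13.4717 19.3005] v=[-2.8736 4.8224 -2.6173 0.5107]
Step 4: x=[5.1204 11.1313 13.1587 19.3363] v=[-3.1164 4.2899 -1.5651 0.1792]
Step 5: x=[4.5327 11.6706 13.1777 19.2779] v=[-2.9383 2.6965 0.0950 -0.2918]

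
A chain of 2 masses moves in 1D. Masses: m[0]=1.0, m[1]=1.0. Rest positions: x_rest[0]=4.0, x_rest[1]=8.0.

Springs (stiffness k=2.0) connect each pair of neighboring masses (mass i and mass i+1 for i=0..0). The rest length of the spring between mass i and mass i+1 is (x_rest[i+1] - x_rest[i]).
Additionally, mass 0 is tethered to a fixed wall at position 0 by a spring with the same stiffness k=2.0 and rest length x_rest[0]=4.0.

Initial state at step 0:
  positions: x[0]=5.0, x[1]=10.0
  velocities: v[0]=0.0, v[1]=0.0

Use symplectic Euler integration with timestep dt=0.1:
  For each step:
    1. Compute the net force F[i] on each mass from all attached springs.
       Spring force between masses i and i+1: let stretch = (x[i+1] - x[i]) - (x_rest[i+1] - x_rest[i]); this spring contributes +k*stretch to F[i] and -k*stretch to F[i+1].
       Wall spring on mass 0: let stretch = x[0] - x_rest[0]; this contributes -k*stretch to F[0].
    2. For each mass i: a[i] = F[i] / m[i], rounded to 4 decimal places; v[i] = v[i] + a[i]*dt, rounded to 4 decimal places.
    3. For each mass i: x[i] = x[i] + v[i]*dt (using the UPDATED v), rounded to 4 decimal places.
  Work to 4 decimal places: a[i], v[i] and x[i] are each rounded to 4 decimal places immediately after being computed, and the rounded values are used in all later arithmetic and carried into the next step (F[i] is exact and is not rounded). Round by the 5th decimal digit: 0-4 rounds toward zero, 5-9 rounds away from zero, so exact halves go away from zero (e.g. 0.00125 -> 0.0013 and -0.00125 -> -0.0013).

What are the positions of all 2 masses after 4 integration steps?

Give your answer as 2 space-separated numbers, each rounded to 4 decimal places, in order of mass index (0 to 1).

Answer: 4.9941 9.8059

Derivation:
Step 0: x=[5.0000 10.0000] v=[0.0000 0.0000]
Step 1: x=[5.0000 9.9800] v=[0.0000 -0.2000]
Step 2: x=[4.9996 9.9404] v=[-0.0040 -0.3960]
Step 3: x=[4.9980 9.8820] v=[-0.0158 -0.5842]
Step 4: x=[4.9941 9.8059] v=[-0.0386 -0.7610]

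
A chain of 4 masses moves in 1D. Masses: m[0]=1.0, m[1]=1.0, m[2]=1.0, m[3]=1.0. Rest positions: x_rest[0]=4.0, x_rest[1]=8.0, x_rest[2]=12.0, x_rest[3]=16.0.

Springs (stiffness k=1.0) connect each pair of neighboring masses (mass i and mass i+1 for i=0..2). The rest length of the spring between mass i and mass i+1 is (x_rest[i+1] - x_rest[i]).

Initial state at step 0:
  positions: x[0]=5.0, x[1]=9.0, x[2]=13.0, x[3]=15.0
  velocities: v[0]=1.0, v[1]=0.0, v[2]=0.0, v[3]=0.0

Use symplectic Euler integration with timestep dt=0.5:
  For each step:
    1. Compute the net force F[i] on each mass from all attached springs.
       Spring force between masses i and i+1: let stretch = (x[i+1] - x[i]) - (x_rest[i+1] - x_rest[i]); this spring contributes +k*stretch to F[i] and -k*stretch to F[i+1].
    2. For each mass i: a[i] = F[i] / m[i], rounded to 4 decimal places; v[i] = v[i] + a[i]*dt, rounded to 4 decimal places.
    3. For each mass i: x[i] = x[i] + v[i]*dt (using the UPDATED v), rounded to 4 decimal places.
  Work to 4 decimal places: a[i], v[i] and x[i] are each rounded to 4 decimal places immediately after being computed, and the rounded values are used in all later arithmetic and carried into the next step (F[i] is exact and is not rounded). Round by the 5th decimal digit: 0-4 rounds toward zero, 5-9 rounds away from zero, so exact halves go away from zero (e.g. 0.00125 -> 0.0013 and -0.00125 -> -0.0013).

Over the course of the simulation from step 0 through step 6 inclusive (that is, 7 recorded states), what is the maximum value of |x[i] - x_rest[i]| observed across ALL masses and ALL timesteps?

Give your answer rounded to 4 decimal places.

Step 0: x=[5.0000 9.0000 13.0000 15.0000] v=[1.0000 0.0000 0.0000 0.0000]
Step 1: x=[5.5000 9.0000 12.5000 15.5000] v=[1.0000 0.0000 -1.0000 1.0000]
Step 2: x=[5.8750 9.0000 11.8750 16.2500] v=[0.7500 0.0000 -1.2500 1.5000]
Step 3: x=[6.0313 8.9375 11.6250 16.9063] v=[0.3125 -0.1250 -0.5000 1.3125]
Step 4: x=[5.9141 8.8203 12.0235 17.2423] v=[-0.2344 -0.2344 0.7969 0.6719]
Step 5: x=[5.5235 8.7774 12.9259 17.2736] v=[-0.7813 -0.0859 1.8047 0.0625]
Step 6: x=[4.9463 8.9581 13.8781 17.2179] v=[-1.1544 0.3614 1.9043 -0.1114]
Max displacement = 2.0313

Answer: 2.0313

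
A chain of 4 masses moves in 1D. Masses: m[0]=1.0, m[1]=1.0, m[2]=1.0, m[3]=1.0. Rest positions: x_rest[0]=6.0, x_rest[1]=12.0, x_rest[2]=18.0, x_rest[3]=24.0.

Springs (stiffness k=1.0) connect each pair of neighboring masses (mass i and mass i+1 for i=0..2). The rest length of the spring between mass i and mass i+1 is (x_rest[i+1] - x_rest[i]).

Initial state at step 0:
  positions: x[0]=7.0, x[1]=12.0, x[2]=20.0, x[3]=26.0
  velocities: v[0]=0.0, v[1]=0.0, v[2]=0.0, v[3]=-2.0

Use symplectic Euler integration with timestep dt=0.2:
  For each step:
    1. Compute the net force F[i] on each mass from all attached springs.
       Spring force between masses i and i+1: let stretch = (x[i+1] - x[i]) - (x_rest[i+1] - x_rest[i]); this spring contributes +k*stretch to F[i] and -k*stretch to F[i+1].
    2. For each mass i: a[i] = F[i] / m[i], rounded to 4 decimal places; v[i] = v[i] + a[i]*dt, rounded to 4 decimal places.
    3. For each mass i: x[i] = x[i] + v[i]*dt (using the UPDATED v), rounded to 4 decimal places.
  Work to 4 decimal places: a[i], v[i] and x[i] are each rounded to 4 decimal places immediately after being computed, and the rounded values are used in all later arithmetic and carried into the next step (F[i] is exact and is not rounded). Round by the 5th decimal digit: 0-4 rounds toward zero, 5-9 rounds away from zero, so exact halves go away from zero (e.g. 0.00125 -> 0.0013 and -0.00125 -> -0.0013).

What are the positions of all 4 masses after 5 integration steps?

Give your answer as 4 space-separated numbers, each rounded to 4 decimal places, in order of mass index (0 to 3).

Answer: 6.6015 13.3333 18.8677 24.1975

Derivation:
Step 0: x=[7.0000 12.0000 20.0000 26.0000] v=[0.0000 0.0000 0.0000 -2.0000]
Step 1: x=[6.9600 12.1200 19.9200 25.6000] v=[-0.2000 0.6000 -0.4000 -2.0000]
Step 2: x=[6.8864 12.3456 19.7552 25.2128] v=[-0.3680 1.1280 -0.8240 -1.9360]
Step 3: x=[6.7912 12.6492 19.5123 24.8473] v=[-0.4762 1.5181 -1.2144 -1.8275]
Step 4: x=[6.6903 12.9930 19.2083 24.5084] v=[-0.5046 1.7191 -1.5200 -1.6945]
Step 5: x=[6.6015 13.3333 18.8677 24.1975] v=[-0.4441 1.7016 -1.7030 -1.5545]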